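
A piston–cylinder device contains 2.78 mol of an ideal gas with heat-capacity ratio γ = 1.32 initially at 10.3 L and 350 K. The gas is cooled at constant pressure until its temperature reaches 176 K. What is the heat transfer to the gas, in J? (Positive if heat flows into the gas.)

-16600 J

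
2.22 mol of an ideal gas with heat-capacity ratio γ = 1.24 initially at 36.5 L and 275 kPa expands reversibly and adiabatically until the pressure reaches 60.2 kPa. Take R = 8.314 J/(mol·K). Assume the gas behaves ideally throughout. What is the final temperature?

405 K

T₁ = P₁V₁/(nR) = 275×36.5/(2.22×8.314) = 544 K.
Adiabatic: T₂/T₁ = (P₂/P₁)^((γ−1)/γ) ⇒ T₂ = 544×(0.219)^0.194 = 405 K; V₂ = 124 L.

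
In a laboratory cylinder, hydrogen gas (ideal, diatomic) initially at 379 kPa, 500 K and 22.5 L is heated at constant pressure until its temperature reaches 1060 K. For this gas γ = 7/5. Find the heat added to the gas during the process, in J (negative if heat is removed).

n = P₁V₁/(RT₁) = 379×22.5/(8.314×500) = 2.05 mol.
Isobaric: P stays 379 kPa; V/T = const ⇒ T₂ = 1060 K, V₂ = 47.7 L.
W = PΔV = 379×(47.7−22.5) kPa·L = 9550 J.
ΔU = nCvΔT = 2.05×20.8×(1060−500) = 23900 J.
Q = ΔU + W = nCpΔT = 33400 J.

33400 J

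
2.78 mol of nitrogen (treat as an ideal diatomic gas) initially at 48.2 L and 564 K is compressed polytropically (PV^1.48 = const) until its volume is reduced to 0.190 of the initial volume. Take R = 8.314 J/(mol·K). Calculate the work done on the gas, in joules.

33100 J

P₁ = nRT₁/V₁ = 2.78×8.314×564/48.2 = 270 kPa.
Polytropic n=1.48: T₂ = T₁(V₁/V₂)^(n−1) = 564×(5.26)^0.48 = 1250 K; P₂ = P₁(V₁/V₂)^n = 3160 kPa.
W = (P₁V₁−P₂V₂)/(n−1) = (270×48.2−3160×9.16)/0.48 = -33100 J.
Work done on the gas = −W_by = 33100 J.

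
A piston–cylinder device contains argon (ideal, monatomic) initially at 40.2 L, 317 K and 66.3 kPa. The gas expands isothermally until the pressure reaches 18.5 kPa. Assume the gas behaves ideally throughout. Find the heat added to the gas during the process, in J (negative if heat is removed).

3400 J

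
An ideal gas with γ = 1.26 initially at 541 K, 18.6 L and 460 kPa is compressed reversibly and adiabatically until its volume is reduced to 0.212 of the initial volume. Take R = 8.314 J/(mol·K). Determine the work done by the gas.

n = P₁V₁/(RT₁) = 460×18.6/(8.314×541) = 1.90 mol.
Adiabatic: TV^(γ−1) = const ⇒ T₂ = 541×(4.72)^0.260 = 810 K; PV^γ = const ⇒ P₂ = 3250 kPa.
ΔU = nCvΔT = 1.90×32.0×(810−541) = 16300 J.
Q = 0 for an adiabatic process, so W = −ΔU = -16300 J.

-16300 J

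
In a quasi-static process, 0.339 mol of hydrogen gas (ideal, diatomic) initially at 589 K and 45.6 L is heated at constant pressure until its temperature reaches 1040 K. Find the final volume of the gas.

P₁ = nRT₁/V₁ = 0.339×8.314×589/45.6 = 36.4 kPa.
Isobaric: P stays 36.4 kPa; V/T = const ⇒ T₂ = 1040 K, V₂ = 80.5 L.

80.5 L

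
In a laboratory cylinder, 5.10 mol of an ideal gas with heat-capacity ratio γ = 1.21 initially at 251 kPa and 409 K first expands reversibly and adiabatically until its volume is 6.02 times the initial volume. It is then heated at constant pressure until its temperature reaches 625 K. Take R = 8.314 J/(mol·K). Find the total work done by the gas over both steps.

40500 J

V₁ = nRT₁/P₁ = 5.10×8.314×409/251 = 69.1 L.
Step 1 — Adiabatic: TV^(γ−1) = const ⇒ T₂ = 409×(0.166)^0.210 = 281 K; PV^γ = const ⇒ P₂ = 28.6 kPa.
ΔU = nCvΔT = 5.10×39.6×(281−409) = -25900 J.
Q = 0 for an adiabatic process, so W = −ΔU = 25900 J.
State after step 1: P = 28.6 kPa, V = 416 L, T = 281 K.
Step 2 — Isobaric: P stays 28.6 kPa; V/T = const ⇒ T₂ = 625 K, V₂ = 927 L.
W = PΔV = 28.6×(927−416) kPa·L = 14600 J.
ΔU = nCvΔT = 5.10×39.6×(625−281) = 69500 J.
Q = ΔU + W = nCpΔT = 84200 J.
Net over both steps: W = 40500 J, Q = 84200 J, ΔU = 43600 J.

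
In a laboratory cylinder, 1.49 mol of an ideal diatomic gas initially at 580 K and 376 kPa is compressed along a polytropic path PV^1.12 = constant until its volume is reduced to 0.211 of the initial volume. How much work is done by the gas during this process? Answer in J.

V₁ = nRT₁/P₁ = 1.49×8.314×580/376 = 19.1 L.
Polytropic n=1.12: T₂ = T₁(V₁/V₂)^(n−1) = 580×(4.74)^0.12 = 699 K; P₂ = P₁(V₁/V₂)^n = 2150 kPa.
W = (P₁V₁−P₂V₂)/(n−1) = (376×19.1−2150×4.03)/0.12 = -12300 J.

-12300 J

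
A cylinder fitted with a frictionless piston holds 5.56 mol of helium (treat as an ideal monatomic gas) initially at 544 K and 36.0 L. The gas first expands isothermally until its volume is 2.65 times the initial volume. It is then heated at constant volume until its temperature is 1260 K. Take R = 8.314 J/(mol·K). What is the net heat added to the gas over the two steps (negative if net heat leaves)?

74200 J

P₁ = nRT₁/V₁ = 5.56×8.314×544/36.0 = 699 kPa.
Step 1 — Isothermal: T stays 544 K; PV = const ⇒ V₂ = 95.4 L, P₂ = 264 kPa.
ΔU = 0 (ideal gas, T constant).
W = nRT ln(V₂/V₁) = 5.56×8.314×544×ln(2.65) = 24500 J.
Q = ΔU + W = 24500 J.
State after step 1: P = 264 kPa, V = 95.4 L, T = 544 K.
Step 2 — Isochoric: V stays 95.4 L; P/T = const ⇒ T₂ = 1260 K, P₂ = 611 kPa.
W = 0 (no volume change).
ΔU = nCvΔT = 5.56×12.5×(1260−544) = 49600 J.
Q = ΔU = 49600 J.
Net over both steps: W = 24500 J, Q = 74200 J, ΔU = 49600 J.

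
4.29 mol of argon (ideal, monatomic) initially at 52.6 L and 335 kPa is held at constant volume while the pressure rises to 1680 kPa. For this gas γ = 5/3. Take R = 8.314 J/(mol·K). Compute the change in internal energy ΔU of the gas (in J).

106000 J

T₁ = P₁V₁/(nR) = 335×52.6/(4.29×8.314) = 494 K.
Isochoric: V stays 52.6 L; P/T = const ⇒ T₂ = 2480 K, P₂ = 1680 kPa.
For an ideal gas ΔU = nCvΔT with Cv = (3/2)R = 12.5 J/(mol·K).
ΔU = 4.29×12.5×(2480−494) = 106000 J.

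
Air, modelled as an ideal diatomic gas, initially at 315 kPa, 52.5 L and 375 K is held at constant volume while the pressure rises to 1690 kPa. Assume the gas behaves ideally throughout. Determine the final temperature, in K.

Isochoric: V stays 52.5 L; P/T = const ⇒ T₂ = 2010 K, P₂ = 1690 kPa.

2010 K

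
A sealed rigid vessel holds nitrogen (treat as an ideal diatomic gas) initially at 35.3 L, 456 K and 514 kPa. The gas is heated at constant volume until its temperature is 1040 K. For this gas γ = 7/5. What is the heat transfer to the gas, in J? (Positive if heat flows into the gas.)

58100 J

n = P₁V₁/(RT₁) = 514×35.3/(8.314×456) = 4.79 mol.
Isochoric: V stays 35.3 L; P/T = const ⇒ T₂ = 1040 K, P₂ = 1170 kPa.
W = 0 (no volume change).
ΔU = nCvΔT = 4.79×20.8×(1040−456) = 58100 J.
Q = ΔU = 58100 J.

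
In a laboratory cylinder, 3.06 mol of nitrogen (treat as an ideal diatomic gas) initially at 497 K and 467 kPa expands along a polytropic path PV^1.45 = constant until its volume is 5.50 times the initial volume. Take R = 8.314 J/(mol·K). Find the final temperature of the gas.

V₁ = nRT₁/P₁ = 3.06×8.314×497/467 = 27.1 L.
Polytropic n=1.45: T₂ = T₁(V₁/V₂)^(n−1) = 497×(0.182)^0.45 = 231 K; P₂ = P₁(V₁/V₂)^n = 39.4 kPa.

231 K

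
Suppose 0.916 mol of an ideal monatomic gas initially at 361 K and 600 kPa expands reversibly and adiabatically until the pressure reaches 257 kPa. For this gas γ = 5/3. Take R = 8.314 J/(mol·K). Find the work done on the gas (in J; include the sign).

-1190 J

V₁ = nRT₁/P₁ = 0.916×8.314×361/600 = 4.58 L.
Adiabatic: T₂/T₁ = (P₂/P₁)^((γ−1)/γ) ⇒ T₂ = 361×(0.428)^0.400 = 257 K; V₂ = 7.62 L.
ΔU = nCvΔT = 0.916×12.5×(257−361) = -1190 J.
Q = 0 for an adiabatic process, so W = −ΔU = 1190 J.
Work done on the gas = −W_by = -1190 J.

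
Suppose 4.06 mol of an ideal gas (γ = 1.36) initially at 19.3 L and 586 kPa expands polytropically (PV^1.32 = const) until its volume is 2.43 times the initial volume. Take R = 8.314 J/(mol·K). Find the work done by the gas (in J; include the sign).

T₁ = P₁V₁/(nR) = 586×19.3/(4.06×8.314) = 335 K.
Polytropic n=1.32: T₂ = T₁(V₁/V₂)^(n−1) = 335×(0.412)^0.32 = 252 K; P₂ = P₁(V₁/V₂)^n = 182 kPa.
W = (P₁V₁−P₂V₂)/(n−1) = (586×19.3−182×46.9)/0.32 = 8740 J.

8740 J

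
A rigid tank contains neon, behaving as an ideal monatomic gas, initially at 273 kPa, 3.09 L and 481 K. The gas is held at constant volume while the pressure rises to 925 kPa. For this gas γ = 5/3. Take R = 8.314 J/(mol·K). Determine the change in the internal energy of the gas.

3020 J

n = P₁V₁/(RT₁) = 273×3.09/(8.314×481) = 0.211 mol.
Isochoric: V stays 3.09 L; P/T = const ⇒ T₂ = 1630 K, P₂ = 925 kPa.
For an ideal gas ΔU = nCvΔT with Cv = (3/2)R = 12.5 J/(mol·K).
ΔU = 0.211×12.5×(1630−481) = 3020 J.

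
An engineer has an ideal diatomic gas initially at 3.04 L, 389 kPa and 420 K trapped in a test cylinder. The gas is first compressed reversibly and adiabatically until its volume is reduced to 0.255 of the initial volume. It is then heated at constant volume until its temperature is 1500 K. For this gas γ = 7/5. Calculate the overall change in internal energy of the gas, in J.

n = P₁V₁/(RT₁) = 389×3.04/(8.314×420) = 0.339 mol.
Step 1 — Adiabatic: TV^(γ−1) = const ⇒ T₂ = 420×(3.92)^0.400 = 725 K; PV^γ = const ⇒ P₂ = 2640 kPa.
ΔU = nCvΔT = 0.339×20.8×(725−420) = 2150 J.
Q = 0 for an adiabatic process, so W = −ΔU = -2150 J.
State after step 1: P = 2640 kPa, V = 0.775 L, T = 725 K.
Step 2 — Isochoric: V stays 0.775 L; P/T = const ⇒ T₂ = 1500 K, P₂ = 5450 kPa.
W = 0 (no volume change).
ΔU = nCvΔT = 0.339×20.8×(1500−725) = 5450 J.
Q = ΔU = 5450 J.
Net over both steps: W = -2150 J, Q = 5450 J, ΔU = 7600 J.

7600 J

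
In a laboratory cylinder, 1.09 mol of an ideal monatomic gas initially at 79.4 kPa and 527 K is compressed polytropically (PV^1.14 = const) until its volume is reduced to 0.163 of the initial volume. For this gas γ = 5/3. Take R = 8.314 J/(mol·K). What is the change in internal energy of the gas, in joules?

2070 J

V₁ = nRT₁/P₁ = 1.09×8.314×527/79.4 = 60.1 L.
Polytropic n=1.14: T₂ = T₁(V₁/V₂)^(n−1) = 527×(6.13)^0.14 = 679 K; P₂ = P₁(V₁/V₂)^n = 628 kPa.
For an ideal gas ΔU = nCvΔT with Cv = (3/2)R = 12.5 J/(mol·K).
ΔU = 1.09×12.5×(679−527) = 2070 J.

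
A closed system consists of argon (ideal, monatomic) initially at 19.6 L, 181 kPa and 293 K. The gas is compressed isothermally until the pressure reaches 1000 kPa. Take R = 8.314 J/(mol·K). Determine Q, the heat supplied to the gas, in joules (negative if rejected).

-6060 J

n = P₁V₁/(RT₁) = 181×19.6/(8.314×293) = 1.46 mol.
Isothermal: T stays 293 K; PV = const ⇒ V₂ = 3.55 L, P₂ = 1000 kPa.
ΔU = 0 (ideal gas, T constant).
W = nRT ln(V₂/V₁) = 1.46×8.314×293×ln(0.181) = -6060 J.
Q = ΔU + W = -6060 J.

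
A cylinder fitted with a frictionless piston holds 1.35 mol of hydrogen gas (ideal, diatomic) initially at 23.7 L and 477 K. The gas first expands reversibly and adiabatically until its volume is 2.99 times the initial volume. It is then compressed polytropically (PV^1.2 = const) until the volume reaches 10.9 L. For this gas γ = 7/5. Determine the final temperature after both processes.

448 K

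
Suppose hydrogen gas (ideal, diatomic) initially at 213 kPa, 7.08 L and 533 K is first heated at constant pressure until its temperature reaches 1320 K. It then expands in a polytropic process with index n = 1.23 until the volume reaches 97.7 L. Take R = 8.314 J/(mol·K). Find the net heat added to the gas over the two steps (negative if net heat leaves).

10000 J

n = P₁V₁/(RT₁) = 213×7.08/(8.314×533) = 0.340 mol.
Step 1 — Isobaric: P stays 213 kPa; V/T = const ⇒ T₂ = 1320 K, V₂ = 17.5 L.
W = PΔV = 213×(17.5−7.08) kPa·L = 2230 J.
ΔU = nCvΔT = 0.340×20.8×(1320−533) = 5570 J.
Q = ΔU + W = nCpΔT = 7790 J.
State after step 1: P = 213 kPa, V = 17.5 L, T = 1320 K.
Step 2 — Polytropic n=1.23: T₂ = T₁(V₁/V₂)^(n−1) = 1320×(0.179)^0.23 = 889 K; P₂ = P₁(V₁/V₂)^n = 25.8 kPa.
W = (P₁V₁−P₂V₂)/(n−1) = (213×17.5−25.8×97.7)/0.23 = 5300 J.
ΔU = nCvΔT = 0.340×20.8×(889−1320) = -3050 J.
Q = ΔU + W = 2250 J.
Net over both steps: W = 7530 J, Q = 10000 J, ΔU = 2520 J.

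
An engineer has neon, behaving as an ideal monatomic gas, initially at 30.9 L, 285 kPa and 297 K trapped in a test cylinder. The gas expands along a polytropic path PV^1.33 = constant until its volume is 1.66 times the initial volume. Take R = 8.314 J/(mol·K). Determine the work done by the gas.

n = P₁V₁/(RT₁) = 285×30.9/(8.314×297) = 3.57 mol.
Polytropic n=1.33: T₂ = T₁(V₁/V₂)^(n−1) = 297×(0.602)^0.33 = 251 K; P₂ = P₁(V₁/V₂)^n = 145 kPa.
W = (P₁V₁−P₂V₂)/(n−1) = (285×30.9−145×51.3)/0.33 = 4110 J.

4110 J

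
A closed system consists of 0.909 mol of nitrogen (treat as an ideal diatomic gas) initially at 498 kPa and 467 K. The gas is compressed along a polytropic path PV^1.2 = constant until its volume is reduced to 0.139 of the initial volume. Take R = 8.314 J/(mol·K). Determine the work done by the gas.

-8540 J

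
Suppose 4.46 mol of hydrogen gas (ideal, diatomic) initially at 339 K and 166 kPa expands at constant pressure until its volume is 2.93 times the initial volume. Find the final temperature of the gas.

V₁ = nRT₁/P₁ = 4.46×8.314×339/166 = 75.7 L.
Isobaric: P stays 166 kPa; V/T = const ⇒ T₂ = 993 K, V₂ = 222 L.

993 K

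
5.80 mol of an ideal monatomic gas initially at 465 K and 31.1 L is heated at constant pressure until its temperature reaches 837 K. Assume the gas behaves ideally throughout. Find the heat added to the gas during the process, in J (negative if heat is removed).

44800 J

P₁ = nRT₁/V₁ = 5.80×8.314×465/31.1 = 721 kPa.
Isobaric: P stays 721 kPa; V/T = const ⇒ T₂ = 837 K, V₂ = 56.0 L.
W = PΔV = 721×(56.0−31.1) kPa·L = 17900 J.
ΔU = nCvΔT = 5.80×12.5×(837−465) = 26900 J.
Q = ΔU + W = nCpΔT = 44800 J.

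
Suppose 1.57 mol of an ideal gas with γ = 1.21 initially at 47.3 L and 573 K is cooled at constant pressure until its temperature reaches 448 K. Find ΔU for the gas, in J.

-7770 J

P₁ = nRT₁/V₁ = 1.57×8.314×573/47.3 = 158 kPa.
Isobaric: P stays 158 kPa; V/T = const ⇒ T₂ = 448 K, V₂ = 37.0 L.
For an ideal gas ΔU = nCvΔT with Cv = R/(γ−1) = 39.6 J/(mol·K).
ΔU = 1.57×39.6×(448−573) = -7770 J.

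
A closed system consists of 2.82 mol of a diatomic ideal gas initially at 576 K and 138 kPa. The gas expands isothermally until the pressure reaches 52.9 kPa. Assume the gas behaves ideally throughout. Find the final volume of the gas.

V₁ = nRT₁/P₁ = 2.82×8.314×576/138 = 97.9 L.
Isothermal: T stays 576 K; PV = const ⇒ V₂ = 255 L, P₂ = 52.9 kPa.

255 L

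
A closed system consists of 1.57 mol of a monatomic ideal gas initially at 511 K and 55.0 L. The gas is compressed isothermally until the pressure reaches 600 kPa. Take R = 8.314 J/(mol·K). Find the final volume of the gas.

P₁ = nRT₁/V₁ = 1.57×8.314×511/55.0 = 121 kPa.
Isothermal: T stays 511 K; PV = const ⇒ V₂ = 11.1 L, P₂ = 600 kPa.

11.1 L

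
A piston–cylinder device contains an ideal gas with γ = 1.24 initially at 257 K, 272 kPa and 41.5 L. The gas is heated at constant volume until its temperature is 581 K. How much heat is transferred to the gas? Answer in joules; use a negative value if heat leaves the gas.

n = P₁V₁/(RT₁) = 272×41.5/(8.314×257) = 5.28 mol.
Isochoric: V stays 41.5 L; P/T = const ⇒ T₂ = 581 K, P₂ = 615 kPa.
W = 0 (no volume change).
ΔU = nCvΔT = 5.28×34.6×(581−257) = 59300 J.
Q = ΔU = 59300 J.

59300 J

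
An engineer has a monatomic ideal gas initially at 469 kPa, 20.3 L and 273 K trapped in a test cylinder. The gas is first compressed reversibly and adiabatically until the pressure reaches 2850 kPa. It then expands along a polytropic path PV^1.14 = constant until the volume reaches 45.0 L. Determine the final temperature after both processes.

432 K

n = P₁V₁/(RT₁) = 469×20.3/(8.314×273) = 4.19 mol.
Step 1 — Adiabatic: T₂/T₁ = (P₂/P₁)^((γ−1)/γ) ⇒ T₂ = 273×(6.08)^0.400 = 562 K; V₂ = 6.88 L.
ΔU = nCvΔT = 4.19×12.5×(562−273) = 15100 J.
Q = 0 for an adiabatic process, so W = −ΔU = -15100 J.
State after step 1: P = 2850 kPa, V = 6.88 L, T = 562 K.
Step 2 — Polytropic n=1.14: T₂ = T₁(V₁/V₂)^(n−1) = 562×(0.153)^0.14 = 432 K; P₂ = P₁(V₁/V₂)^n = 335 kPa.
W = (P₁V₁−P₂V₂)/(n−1) = (2850×6.88−335×45.0)/0.14 = 32400 J.
ΔU = nCvΔT = 4.19×12.5×(432−562) = -6800 J.
Q = ΔU + W = 25600 J.
Net over both steps: W = 17300 J, Q = 25600 J, ΔU = 8310 J.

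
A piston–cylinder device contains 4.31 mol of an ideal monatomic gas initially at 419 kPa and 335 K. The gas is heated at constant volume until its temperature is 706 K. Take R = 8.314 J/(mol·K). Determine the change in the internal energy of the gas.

V₁ = nRT₁/P₁ = 4.31×8.314×335/419 = 28.6 L.
Isochoric: V stays 28.6 L; P/T = const ⇒ T₂ = 706 K, P₂ = 883 kPa.
For an ideal gas ΔU = nCvΔT with Cv = (3/2)R = 12.5 J/(mol·K).
ΔU = 4.31×12.5×(706−335) = 19900 J.

19900 J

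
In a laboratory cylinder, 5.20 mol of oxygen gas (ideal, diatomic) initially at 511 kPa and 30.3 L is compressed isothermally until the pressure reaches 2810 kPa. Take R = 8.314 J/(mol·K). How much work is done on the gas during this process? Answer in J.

26400 J

T₁ = P₁V₁/(nR) = 511×30.3/(5.20×8.314) = 358 K.
Isothermal: T stays 358 K; PV = const ⇒ V₂ = 5.51 L, P₂ = 2810 kPa.
W = nRT ln(V₂/V₁) = 5.20×8.314×358×ln(0.182) = -26400 J.
Work done on the gas = −W_by = 26400 J.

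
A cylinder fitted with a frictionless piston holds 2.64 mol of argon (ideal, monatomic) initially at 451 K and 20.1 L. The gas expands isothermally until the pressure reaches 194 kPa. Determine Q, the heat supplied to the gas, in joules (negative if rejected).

P₁ = nRT₁/V₁ = 2.64×8.314×451/20.1 = 492 kPa.
Isothermal: T stays 451 K; PV = const ⇒ V₂ = 51.0 L, P₂ = 194 kPa.
ΔU = 0 (ideal gas, T constant).
W = nRT ln(V₂/V₁) = 2.64×8.314×451×ln(2.54) = 9220 J.
Q = ΔU + W = 9220 J.

9220 J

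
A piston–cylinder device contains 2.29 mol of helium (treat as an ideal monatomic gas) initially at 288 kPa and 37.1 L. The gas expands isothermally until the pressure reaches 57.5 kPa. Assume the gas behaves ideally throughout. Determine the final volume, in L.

186 L

T₁ = P₁V₁/(nR) = 288×37.1/(2.29×8.314) = 561 K.
Isothermal: T stays 561 K; PV = const ⇒ V₂ = 186 L, P₂ = 57.5 kPa.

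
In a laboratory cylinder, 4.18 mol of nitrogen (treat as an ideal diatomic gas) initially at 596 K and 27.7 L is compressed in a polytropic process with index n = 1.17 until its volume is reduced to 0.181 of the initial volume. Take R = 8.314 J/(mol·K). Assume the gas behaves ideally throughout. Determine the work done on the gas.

P₁ = nRT₁/V₁ = 4.18×8.314×596/27.7 = 748 kPa.
Polytropic n=1.17: T₂ = T₁(V₁/V₂)^(n−1) = 596×(5.52)^0.17 = 797 K; P₂ = P₁(V₁/V₂)^n = 5520 kPa.
W = (P₁V₁−P₂V₂)/(n−1) = (748×27.7−5520×5.01)/0.17 = -41100 J.
Work done on the gas = −W_by = 41100 J.

41100 J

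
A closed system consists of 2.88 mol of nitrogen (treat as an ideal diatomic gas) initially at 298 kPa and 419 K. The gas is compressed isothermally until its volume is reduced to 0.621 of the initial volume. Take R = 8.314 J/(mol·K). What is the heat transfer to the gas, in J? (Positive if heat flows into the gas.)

V₁ = nRT₁/P₁ = 2.88×8.314×419/298 = 33.7 L.
Isothermal: T stays 419 K; PV = const ⇒ V₂ = 20.9 L, P₂ = 480 kPa.
ΔU = 0 (ideal gas, T constant).
W = nRT ln(V₂/V₁) = 2.88×8.314×419×ln(0.621) = -4780 J.
Q = ΔU + W = -4780 J.

-4780 J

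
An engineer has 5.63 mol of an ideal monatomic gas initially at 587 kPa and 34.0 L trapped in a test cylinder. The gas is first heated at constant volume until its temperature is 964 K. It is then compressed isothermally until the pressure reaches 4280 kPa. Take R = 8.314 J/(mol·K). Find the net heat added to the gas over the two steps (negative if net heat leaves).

-15100 J

T₁ = P₁V₁/(nR) = 587×34.0/(5.63×8.314) = 426 K.
Step 1 — Isochoric: V stays 34.0 L; P/T = const ⇒ T₂ = 964 K, P₂ = 1330 kPa.
W = 0 (no volume change).
ΔU = nCvΔT = 5.63×12.5×(964−426) = 37700 J.
Q = ΔU = 37700 J.
State after step 1: P = 1330 kPa, V = 34.0 L, T = 964 K.
Step 2 — Isothermal: T stays 964 K; PV = const ⇒ V₂ = 10.5 L, P₂ = 4280 kPa.
ΔU = 0 (ideal gas, T constant).
W = nRT ln(V₂/V₁) = 5.63×8.314×964×ln(0.310) = -52800 J.
Q = ΔU + W = -52800 J.
Net over both steps: W = -52800 J, Q = -15100 J, ΔU = 37700 J.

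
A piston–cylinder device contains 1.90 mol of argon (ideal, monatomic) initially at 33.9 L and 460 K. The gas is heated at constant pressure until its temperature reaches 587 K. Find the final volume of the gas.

43.3 L

P₁ = nRT₁/V₁ = 1.90×8.314×460/33.9 = 214 kPa.
Isobaric: P stays 214 kPa; V/T = const ⇒ T₂ = 587 K, V₂ = 43.3 L.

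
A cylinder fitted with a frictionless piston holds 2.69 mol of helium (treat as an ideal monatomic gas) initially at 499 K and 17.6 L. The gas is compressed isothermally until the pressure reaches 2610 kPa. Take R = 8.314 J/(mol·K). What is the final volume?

P₁ = nRT₁/V₁ = 2.69×8.314×499/17.6 = 634 kPa.
Isothermal: T stays 499 K; PV = const ⇒ V₂ = 4.28 L, P₂ = 2610 kPa.

4.28 L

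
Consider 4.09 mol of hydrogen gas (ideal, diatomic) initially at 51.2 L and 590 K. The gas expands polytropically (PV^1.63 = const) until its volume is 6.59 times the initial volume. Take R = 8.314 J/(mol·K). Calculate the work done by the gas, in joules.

P₁ = nRT₁/V₁ = 4.09×8.314×590/51.2 = 392 kPa.
Polytropic n=1.63: T₂ = T₁(V₁/V₂)^(n−1) = 590×(0.152)^0.63 = 180 K; P₂ = P₁(V₁/V₂)^n = 18.1 kPa.
W = (P₁V₁−P₂V₂)/(n−1) = (392×51.2−18.1×337)/0.63 = 22100 J.

22100 J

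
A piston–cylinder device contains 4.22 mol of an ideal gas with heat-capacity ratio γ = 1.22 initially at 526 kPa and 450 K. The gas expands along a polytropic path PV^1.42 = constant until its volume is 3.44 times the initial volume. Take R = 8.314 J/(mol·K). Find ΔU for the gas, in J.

-29100 J

V₁ = nRT₁/P₁ = 4.22×8.314×450/526 = 30.0 L.
Polytropic n=1.42: T₂ = T₁(V₁/V₂)^(n−1) = 450×(0.291)^0.42 = 268 K; P₂ = P₁(V₁/V₂)^n = 91.0 kPa.
For an ideal gas ΔU = nCvΔT with Cv = R/(γ−1) = 37.8 J/(mol·K).
ΔU = 4.22×37.8×(268−450) = -29100 J.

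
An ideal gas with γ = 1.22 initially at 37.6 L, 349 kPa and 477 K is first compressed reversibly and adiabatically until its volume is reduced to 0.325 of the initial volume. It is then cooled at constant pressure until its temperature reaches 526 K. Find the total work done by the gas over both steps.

n = P₁V₁/(RT₁) = 349×37.6/(8.314×477) = 3.31 mol.
Step 1 — Adiabatic: TV^(γ−1) = const ⇒ T₂ = 477×(3.08)^0.220 = 611 K; PV^γ = const ⇒ P₂ = 1380 kPa.
ΔU = nCvΔT = 3.31×37.8×(611−477) = 16700 J.
Q = 0 for an adiabatic process, so W = −ΔU = -16700 J.
State after step 1: P = 1380 kPa, V = 12.2 L, T = 611 K.
Step 2 — Isobaric: P stays 1380 kPa; V/T = const ⇒ T₂ = 526 K, V₂ = 10.5 L.
W = PΔV = 1380×(10.5−12.2) kPa·L = -2330 J.
ΔU = nCvΔT = 3.31×37.8×(526−611) = -10600 J.
Q = ΔU + W = nCpΔT = -12900 J.
Net over both steps: W = -19100 J, Q = -12900 J, ΔU = 6130 J.

-19100 J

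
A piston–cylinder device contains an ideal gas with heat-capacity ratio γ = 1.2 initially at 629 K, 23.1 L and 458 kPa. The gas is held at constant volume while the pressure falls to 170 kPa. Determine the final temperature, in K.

Isochoric: V stays 23.1 L; P/T = const ⇒ T₂ = 233 K, P₂ = 170 kPa.

233 K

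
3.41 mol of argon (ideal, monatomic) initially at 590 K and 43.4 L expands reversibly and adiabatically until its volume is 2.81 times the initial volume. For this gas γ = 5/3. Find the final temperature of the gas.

296 K

P₁ = nRT₁/V₁ = 3.41×8.314×590/43.4 = 385 kPa.
Adiabatic: TV^(γ−1) = const ⇒ T₂ = 590×(0.356)^0.667 = 296 K; PV^γ = const ⇒ P₂ = 68.9 kPa.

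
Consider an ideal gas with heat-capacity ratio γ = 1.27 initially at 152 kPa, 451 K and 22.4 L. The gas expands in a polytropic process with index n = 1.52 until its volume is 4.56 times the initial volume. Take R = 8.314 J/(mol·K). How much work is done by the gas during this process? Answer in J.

n = P₁V₁/(RT₁) = 152×22.4/(8.314×451) = 0.908 mol.
Polytropic n=1.52: T₂ = T₁(V₁/V₂)^(n−1) = 451×(0.219)^0.52 = 205 K; P₂ = P₁(V₁/V₂)^n = 15.1 kPa.
W = (P₁V₁−P₂V₂)/(n−1) = (152×22.4−15.1×102)/0.52 = 3570 J.

3570 J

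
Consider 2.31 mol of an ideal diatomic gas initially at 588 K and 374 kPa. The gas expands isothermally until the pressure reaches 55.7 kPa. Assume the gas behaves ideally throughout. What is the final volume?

203 L

V₁ = nRT₁/P₁ = 2.31×8.314×588/374 = 30.2 L.
Isothermal: T stays 588 K; PV = const ⇒ V₂ = 203 L, P₂ = 55.7 kPa.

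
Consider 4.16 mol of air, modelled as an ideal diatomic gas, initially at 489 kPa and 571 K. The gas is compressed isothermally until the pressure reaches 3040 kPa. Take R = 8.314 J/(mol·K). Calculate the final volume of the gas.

V₁ = nRT₁/P₁ = 4.16×8.314×571/489 = 40.4 L.
Isothermal: T stays 571 K; PV = const ⇒ V₂ = 6.50 L, P₂ = 3040 kPa.

6.50 L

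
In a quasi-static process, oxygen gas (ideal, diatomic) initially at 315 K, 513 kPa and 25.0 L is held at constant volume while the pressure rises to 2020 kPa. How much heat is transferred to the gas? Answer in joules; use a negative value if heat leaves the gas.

94200 J

n = P₁V₁/(RT₁) = 513×25.0/(8.314×315) = 4.90 mol.
Isochoric: V stays 25.0 L; P/T = const ⇒ T₂ = 1240 K, P₂ = 2020 kPa.
W = 0 (no volume change).
ΔU = nCvΔT = 4.90×20.8×(1240−315) = 94200 J.
Q = ΔU = 94200 J.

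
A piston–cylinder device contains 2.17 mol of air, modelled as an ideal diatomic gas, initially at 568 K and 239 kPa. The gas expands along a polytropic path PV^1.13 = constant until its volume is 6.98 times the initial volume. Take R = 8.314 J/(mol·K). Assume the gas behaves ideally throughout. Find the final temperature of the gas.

V₁ = nRT₁/P₁ = 2.17×8.314×568/239 = 42.9 L.
Polytropic n=1.13: T₂ = T₁(V₁/V₂)^(n−1) = 568×(0.143)^0.13 = 441 K; P₂ = P₁(V₁/V₂)^n = 26.6 kPa.

441 K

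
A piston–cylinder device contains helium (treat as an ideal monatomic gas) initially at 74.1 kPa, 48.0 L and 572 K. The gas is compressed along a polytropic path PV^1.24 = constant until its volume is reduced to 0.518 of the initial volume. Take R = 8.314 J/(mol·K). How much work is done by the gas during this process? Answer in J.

-2530 J

n = P₁V₁/(RT₁) = 74.1×48.0/(8.314×572) = 0.748 mol.
Polytropic n=1.24: T₂ = T₁(V₁/V₂)^(n−1) = 572×(1.93)^0.24 = 670 K; P₂ = P₁(V₁/V₂)^n = 168 kPa.
W = (P₁V₁−P₂V₂)/(n−1) = (74.1×48.0−168×24.9)/0.24 = -2530 J.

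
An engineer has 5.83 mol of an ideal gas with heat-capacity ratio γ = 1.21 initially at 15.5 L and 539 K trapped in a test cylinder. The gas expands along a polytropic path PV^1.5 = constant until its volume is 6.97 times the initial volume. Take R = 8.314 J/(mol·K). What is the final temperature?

204 K

P₁ = nRT₁/V₁ = 5.83×8.314×539/15.5 = 1690 kPa.
Polytropic n=1.5: T₂ = T₁(V₁/V₂)^(n−1) = 539×(0.143)^0.50 = 204 K; P₂ = P₁(V₁/V₂)^n = 91.6 kPa.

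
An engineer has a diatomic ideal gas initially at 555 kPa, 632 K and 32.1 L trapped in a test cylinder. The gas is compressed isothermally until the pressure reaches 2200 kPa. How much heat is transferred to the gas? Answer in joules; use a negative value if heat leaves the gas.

-24500 J

n = P₁V₁/(RT₁) = 555×32.1/(8.314×632) = 3.39 mol.
Isothermal: T stays 632 K; PV = const ⇒ V₂ = 8.10 L, P₂ = 2200 kPa.
ΔU = 0 (ideal gas, T constant).
W = nRT ln(V₂/V₁) = 3.39×8.314×632×ln(0.252) = -24500 J.
Q = ΔU + W = -24500 J.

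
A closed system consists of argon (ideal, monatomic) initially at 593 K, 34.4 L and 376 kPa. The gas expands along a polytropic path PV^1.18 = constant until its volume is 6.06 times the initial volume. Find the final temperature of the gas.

429 K

Polytropic n=1.18: T₂ = T₁(V₁/V₂)^(n−1) = 593×(0.165)^0.18 = 429 K; P₂ = P₁(V₁/V₂)^n = 44.9 kPa.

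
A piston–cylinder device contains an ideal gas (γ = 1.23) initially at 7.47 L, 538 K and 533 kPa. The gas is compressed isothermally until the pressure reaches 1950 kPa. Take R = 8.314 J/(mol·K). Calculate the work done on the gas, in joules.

5160 J

n = P₁V₁/(RT₁) = 533×7.47/(8.314×538) = 0.890 mol.
Isothermal: T stays 538 K; PV = const ⇒ V₂ = 2.04 L, P₂ = 1950 kPa.
W = nRT ln(V₂/V₁) = 0.890×8.314×538×ln(0.273) = -5160 J.
Work done on the gas = −W_by = 5160 J.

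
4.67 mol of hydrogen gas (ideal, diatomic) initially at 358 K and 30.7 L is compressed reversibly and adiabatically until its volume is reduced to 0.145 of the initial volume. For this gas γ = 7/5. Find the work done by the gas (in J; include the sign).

P₁ = nRT₁/V₁ = 4.67×8.314×358/30.7 = 453 kPa.
Adiabatic: TV^(γ−1) = const ⇒ T₂ = 358×(6.90)^0.400 = 775 K; PV^γ = const ⇒ P₂ = 6760 kPa.
ΔU = nCvΔT = 4.67×20.8×(775−358) = 40500 J.
Q = 0 for an adiabatic process, so W = −ΔU = -40500 J.

-40500 J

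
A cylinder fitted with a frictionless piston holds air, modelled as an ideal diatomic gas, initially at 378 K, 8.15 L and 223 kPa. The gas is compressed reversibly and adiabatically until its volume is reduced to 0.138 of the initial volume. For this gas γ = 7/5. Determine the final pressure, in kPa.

Adiabatic: TV^(γ−1) = const ⇒ T₂ = 378×(7.25)^0.400 = 835 K; PV^γ = const ⇒ P₂ = 3570 kPa.

3570 kPa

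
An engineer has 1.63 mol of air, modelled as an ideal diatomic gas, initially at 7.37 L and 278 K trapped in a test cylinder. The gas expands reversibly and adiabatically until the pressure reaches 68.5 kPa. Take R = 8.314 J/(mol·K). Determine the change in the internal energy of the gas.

-4110 J

P₁ = nRT₁/V₁ = 1.63×8.314×278/7.37 = 511 kPa.
Adiabatic: T₂/T₁ = (P₂/P₁)^((γ−1)/γ) ⇒ T₂ = 278×(0.134)^0.286 = 157 K; V₂ = 31.0 L.
For an ideal gas ΔU = nCvΔT with Cv = (5/2)R = 20.8 J/(mol·K).
ΔU = 1.63×20.8×(157−278) = -4110 J.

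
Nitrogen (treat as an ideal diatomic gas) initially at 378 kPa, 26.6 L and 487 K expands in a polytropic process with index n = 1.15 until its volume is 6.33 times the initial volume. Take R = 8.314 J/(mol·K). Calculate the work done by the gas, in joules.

16200 J

n = P₁V₁/(RT₁) = 378×26.6/(8.314×487) = 2.48 mol.
Polytropic n=1.15: T₂ = T₁(V₁/V₂)^(n−1) = 487×(0.158)^0.15 = 369 K; P₂ = P₁(V₁/V₂)^n = 45.3 kPa.
W = (P₁V₁−P₂V₂)/(n−1) = (378×26.6−45.3×168)/0.15 = 16200 J.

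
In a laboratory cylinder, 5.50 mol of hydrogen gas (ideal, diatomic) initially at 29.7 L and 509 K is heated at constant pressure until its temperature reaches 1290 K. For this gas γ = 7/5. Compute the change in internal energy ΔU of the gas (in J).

89300 J

P₁ = nRT₁/V₁ = 5.50×8.314×509/29.7 = 784 kPa.
Isobaric: P stays 784 kPa; V/T = const ⇒ T₂ = 1290 K, V₂ = 75.3 L.
For an ideal gas ΔU = nCvΔT with Cv = (5/2)R = 20.8 J/(mol·K).
ΔU = 5.50×20.8×(1290−509) = 89300 J.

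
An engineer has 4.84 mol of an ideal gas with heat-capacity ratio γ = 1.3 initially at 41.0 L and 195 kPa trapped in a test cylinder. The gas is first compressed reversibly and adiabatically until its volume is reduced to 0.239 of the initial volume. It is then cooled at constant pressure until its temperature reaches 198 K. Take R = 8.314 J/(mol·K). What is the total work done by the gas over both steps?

T₁ = P₁V₁/(nR) = 195×41.0/(4.84×8.314) = 199 K.
Step 1 — Adiabatic: TV^(γ−1) = const ⇒ T₂ = 199×(4.18)^0.300 = 305 K; PV^γ = const ⇒ P₂ = 1250 kPa.
ΔU = nCvΔT = 4.84×27.7×(305−199) = 14300 J.
Q = 0 for an adiabatic process, so W = −ΔU = -14300 J.
State after step 1: P = 1250 kPa, V = 9.80 L, T = 305 K.
Step 2 — Isobaric: P stays 1250 kPa; V/T = const ⇒ T₂ = 198 K, V₂ = 6.36 L.
W = PΔV = 1250×(6.36−9.80) kPa·L = -4320 J.
ΔU = nCvΔT = 4.84×27.7×(198−305) = -14400 J.
Q = ΔU + W = nCpΔT = -18700 J.
Net over both steps: W = -18600 J, Q = -18700 J, ΔU = -91.8 J.

-18600 J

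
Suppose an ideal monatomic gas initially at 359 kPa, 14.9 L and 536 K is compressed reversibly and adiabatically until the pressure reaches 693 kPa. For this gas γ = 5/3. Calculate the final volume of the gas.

10.0 L

Adiabatic: T₂/T₁ = (P₂/P₁)^((γ−1)/γ) ⇒ T₂ = 536×(1.93)^0.400 = 697 K; V₂ = 10.0 L.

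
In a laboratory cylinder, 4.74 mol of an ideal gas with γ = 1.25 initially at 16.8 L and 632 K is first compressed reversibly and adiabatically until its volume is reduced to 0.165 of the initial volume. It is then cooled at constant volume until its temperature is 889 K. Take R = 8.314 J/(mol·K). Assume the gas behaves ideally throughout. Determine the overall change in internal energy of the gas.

40500 J

P₁ = nRT₁/V₁ = 4.74×8.314×632/16.8 = 1480 kPa.
Step 1 — Adiabatic: TV^(γ−1) = const ⇒ T₂ = 632×(6.06)^0.250 = 992 K; PV^γ = const ⇒ P₂ = 14100 kPa.
ΔU = nCvΔT = 4.74×33.3×(992−632) = 56700 J.
Q = 0 for an adiabatic process, so W = −ΔU = -56700 J.
State after step 1: P = 14100 kPa, V = 2.77 L, T = 992 K.
Step 2 — Isochoric: V stays 2.77 L; P/T = const ⇒ T₂ = 889 K, P₂ = 12600 kPa.
W = 0 (no volume change).
ΔU = nCvΔT = 4.74×33.3×(889−992) = -16200 J.
Q = ΔU = -16200 J.
Net over both steps: W = -56700 J, Q = -16200 J, ΔU = 40500 J.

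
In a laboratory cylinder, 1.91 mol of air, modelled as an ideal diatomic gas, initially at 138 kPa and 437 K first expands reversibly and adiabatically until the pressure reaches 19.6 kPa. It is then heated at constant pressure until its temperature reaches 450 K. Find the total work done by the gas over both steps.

10600 J

V₁ = nRT₁/P₁ = 1.91×8.314×437/138 = 50.3 L.
Step 1 — Adiabatic: T₂/T₁ = (P₂/P₁)^((γ−1)/γ) ⇒ T₂ = 437×(0.142)^0.286 = 250 K; V₂ = 203 L.
ΔU = nCvΔT = 1.91×20.8×(250−437) = -7420 J.
Q = 0 for an adiabatic process, so W = −ΔU = 7420 J.
State after step 1: P = 19.6 kPa, V = 203 L, T = 250 K.
Step 2 — Isobaric: P stays 19.6 kPa; V/T = const ⇒ T₂ = 450 K, V₂ = 365 L.
W = PΔV = 19.6×(365−203) kPa·L = 3170 J.
ΔU = nCvΔT = 1.91×20.8×(450−250) = 7930 J.
Q = ΔU + W = nCpΔT = 11100 J.
Net over both steps: W = 10600 J, Q = 11100 J, ΔU = 516 J.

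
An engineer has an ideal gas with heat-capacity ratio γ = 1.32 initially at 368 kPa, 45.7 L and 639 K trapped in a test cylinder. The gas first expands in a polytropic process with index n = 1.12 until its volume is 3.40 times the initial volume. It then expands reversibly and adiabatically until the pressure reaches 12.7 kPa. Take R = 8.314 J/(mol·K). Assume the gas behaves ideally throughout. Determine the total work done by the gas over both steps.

n = P₁V₁/(RT₁) = 368×45.7/(8.314×639) = 3.17 mol.
Step 1 — Polytropic n=1.12: T₂ = T₁(V₁/V₂)^(n−1) = 639×(0.294)^0.12 = 552 K; P₂ = P₁(V₁/V₂)^n = 93.5 kPa.
W = (P₁V₁−P₂V₂)/(n−1) = (368×45.7−93.5×155)/0.12 = 19100 J.
ΔU = nCvΔT = 3.17×26.0×(552−639) = -7180 J.
Q = ΔU + W = 12000 J.
State after step 1: P = 93.5 kPa, V = 155 L, T = 552 K.
Step 2 — Adiabatic: T₂/T₁ = (P₂/P₁)^((γ−1)/γ) ⇒ T₂ = 552×(0.136)^0.242 = 340 K; V₂ = 705 L.
ΔU = nCvΔT = 3.17×26.0×(340−552) = -17400 J.
Q = 0 for an adiabatic process, so W = −ΔU = 17400 J.
Net over both steps: W = 36500 J, Q = 12000 J, ΔU = -24600 J.

36500 J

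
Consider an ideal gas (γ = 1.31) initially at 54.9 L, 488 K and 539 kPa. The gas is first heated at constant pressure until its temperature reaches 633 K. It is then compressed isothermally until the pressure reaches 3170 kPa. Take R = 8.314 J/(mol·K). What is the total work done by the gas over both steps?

-59200 J

n = P₁V₁/(RT₁) = 539×54.9/(8.314×488) = 7.29 mol.
Step 1 — Isobaric: P stays 539 kPa; V/T = const ⇒ T₂ = 633 K, V₂ = 71.2 L.
W = PΔV = 539×(71.2−54.9) kPa·L = 8790 J.
ΔU = nCvΔT = 7.29×26.8×(633−488) = 28400 J.
Q = ΔU + W = nCpΔT = 37200 J.
State after step 1: P = 539 kPa, V = 71.2 L, T = 633 K.
Step 2 — Isothermal: T stays 633 K; PV = const ⇒ V₂ = 12.1 L, P₂ = 3170 kPa.
ΔU = 0 (ideal gas, T constant).
W = nRT ln(V₂/V₁) = 7.29×8.314×633×ln(0.170) = -68000 J.
Q = ΔU + W = -68000 J.
Net over both steps: W = -59200 J, Q = -30900 J, ΔU = 28400 J.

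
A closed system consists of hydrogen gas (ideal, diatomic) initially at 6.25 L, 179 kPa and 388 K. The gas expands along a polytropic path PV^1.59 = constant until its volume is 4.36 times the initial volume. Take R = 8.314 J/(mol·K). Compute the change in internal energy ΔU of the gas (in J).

n = P₁V₁/(RT₁) = 179×6.25/(8.314×388) = 0.347 mol.
Polytropic n=1.59: T₂ = T₁(V₁/V₂)^(n−1) = 388×(0.229)^0.59 = 163 K; P₂ = P₁(V₁/V₂)^n = 17.2 kPa.
For an ideal gas ΔU = nCvΔT with Cv = (5/2)R = 20.8 J/(mol·K).
ΔU = 0.347×20.8×(163−388) = -1620 J.

-1620 J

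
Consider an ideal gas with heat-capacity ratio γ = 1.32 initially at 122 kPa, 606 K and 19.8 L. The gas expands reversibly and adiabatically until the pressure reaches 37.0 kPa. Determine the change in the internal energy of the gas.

-1900 J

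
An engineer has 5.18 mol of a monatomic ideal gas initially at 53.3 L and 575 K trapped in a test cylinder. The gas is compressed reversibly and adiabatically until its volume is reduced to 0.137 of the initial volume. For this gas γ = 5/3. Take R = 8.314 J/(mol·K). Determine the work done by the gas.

P₁ = nRT₁/V₁ = 5.18×8.314×575/53.3 = 465 kPa.
Adiabatic: TV^(γ−1) = const ⇒ T₂ = 575×(7.30)^0.667 = 2160 K; PV^γ = const ⇒ P₂ = 12800 kPa.
ΔU = nCvΔT = 5.18×12.5×(2160−575) = 103000 J.
Q = 0 for an adiabatic process, so W = −ΔU = -103000 J.

-103000 J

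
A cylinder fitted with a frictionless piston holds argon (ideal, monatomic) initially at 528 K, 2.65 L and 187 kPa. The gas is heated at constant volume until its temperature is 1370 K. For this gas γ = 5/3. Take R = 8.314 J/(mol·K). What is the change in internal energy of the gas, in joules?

1190 J

n = P₁V₁/(RT₁) = 187×2.65/(8.314×528) = 0.113 mol.
Isochoric: V stays 2.65 L; P/T = const ⇒ T₂ = 1370 K, P₂ = 485 kPa.
For an ideal gas ΔU = nCvΔT with Cv = (3/2)R = 12.5 J/(mol·K).
ΔU = 0.113×12.5×(1370−528) = 1190 J.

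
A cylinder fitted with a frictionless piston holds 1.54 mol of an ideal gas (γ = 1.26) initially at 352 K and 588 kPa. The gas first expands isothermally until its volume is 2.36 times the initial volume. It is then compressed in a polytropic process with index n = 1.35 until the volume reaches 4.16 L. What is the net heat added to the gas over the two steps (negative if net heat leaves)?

6870 J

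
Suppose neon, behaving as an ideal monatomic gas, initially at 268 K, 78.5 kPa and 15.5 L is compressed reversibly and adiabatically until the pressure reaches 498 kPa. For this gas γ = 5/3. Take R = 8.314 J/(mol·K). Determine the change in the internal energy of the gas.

2000 J

n = P₁V₁/(RT₁) = 78.5×15.5/(8.314×268) = 0.546 mol.
Adiabatic: T₂/T₁ = (P₂/P₁)^((γ−1)/γ) ⇒ T₂ = 268×(6.34)^0.400 = 561 K; V₂ = 5.12 L.
For an ideal gas ΔU = nCvΔT with Cv = (3/2)R = 12.5 J/(mol·K).
ΔU = 0.546×12.5×(561−268) = 2000 J.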